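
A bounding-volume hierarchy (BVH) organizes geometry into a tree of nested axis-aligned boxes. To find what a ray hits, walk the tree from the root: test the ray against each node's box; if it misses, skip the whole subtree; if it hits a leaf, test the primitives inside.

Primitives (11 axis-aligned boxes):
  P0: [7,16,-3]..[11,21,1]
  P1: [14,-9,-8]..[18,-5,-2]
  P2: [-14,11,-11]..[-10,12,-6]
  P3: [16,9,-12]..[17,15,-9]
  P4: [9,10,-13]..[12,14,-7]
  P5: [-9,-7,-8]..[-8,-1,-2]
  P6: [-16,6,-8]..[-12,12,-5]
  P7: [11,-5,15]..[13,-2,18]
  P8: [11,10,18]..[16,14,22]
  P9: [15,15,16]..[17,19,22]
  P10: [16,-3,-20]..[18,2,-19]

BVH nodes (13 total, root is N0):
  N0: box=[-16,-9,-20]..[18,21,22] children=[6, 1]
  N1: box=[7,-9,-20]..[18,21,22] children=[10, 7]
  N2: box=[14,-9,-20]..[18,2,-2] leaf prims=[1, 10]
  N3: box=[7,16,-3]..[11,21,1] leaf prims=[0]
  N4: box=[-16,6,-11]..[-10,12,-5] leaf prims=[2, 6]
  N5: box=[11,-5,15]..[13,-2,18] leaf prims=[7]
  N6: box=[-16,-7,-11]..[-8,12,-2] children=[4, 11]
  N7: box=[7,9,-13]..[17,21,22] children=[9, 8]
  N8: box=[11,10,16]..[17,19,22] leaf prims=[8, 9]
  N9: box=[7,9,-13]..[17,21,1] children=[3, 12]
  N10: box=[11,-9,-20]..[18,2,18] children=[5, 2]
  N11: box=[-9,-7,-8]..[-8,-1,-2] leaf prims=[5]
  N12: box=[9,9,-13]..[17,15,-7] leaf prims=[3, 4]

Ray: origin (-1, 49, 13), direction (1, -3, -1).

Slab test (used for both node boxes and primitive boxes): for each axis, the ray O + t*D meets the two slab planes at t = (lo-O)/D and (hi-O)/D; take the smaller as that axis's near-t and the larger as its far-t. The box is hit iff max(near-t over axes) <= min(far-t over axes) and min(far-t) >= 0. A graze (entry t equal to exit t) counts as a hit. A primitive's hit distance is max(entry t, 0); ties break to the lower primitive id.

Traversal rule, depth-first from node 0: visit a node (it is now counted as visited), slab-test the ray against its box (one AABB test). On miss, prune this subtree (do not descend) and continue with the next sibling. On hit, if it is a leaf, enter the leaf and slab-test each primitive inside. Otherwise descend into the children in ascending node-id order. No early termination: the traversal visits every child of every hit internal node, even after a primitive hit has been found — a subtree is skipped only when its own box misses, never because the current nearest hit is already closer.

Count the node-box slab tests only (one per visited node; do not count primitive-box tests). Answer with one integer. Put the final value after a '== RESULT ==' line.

Walk:
N0 x:[-15,19] y:[28/3,58/3] z:[-9,33] -> hit [28/3,19], descend [1, 6]
  N1 x:[8,19] y:[28/3,58/3] z:[-9,33] -> hit [28/3,19], descend [7, 10]
    N7 x:[8,18] y:[28/3,40/3] z:[-9,26] -> hit [28/3,40/3], descend [8, 9]
      N8 x:[12,18] y:[10,13] z:[-9,-3] -> miss, prune
      N9 x:[8,18] y:[28/3,40/3] z:[12,26] -> hit [12,40/3], descend [3, 12]
        N3 x:[8,12] y:[28/3,11] z:[12,16] -> miss, prune
        N12 x:[10,18] y:[34/3,40/3] z:[20,26] -> miss, prune
    N10 x:[12,19] y:[47/3,58/3] z:[-5,33] -> hit [47/3,19], descend [2, 5]
      N2 x:[15,19] y:[47/3,58/3] z:[15,33] -> hit [47/3,19] leaf, test {P1@t=18, P10(miss)}
      N5 x:[12,14] y:[17,18] z:[-5,-2] -> miss, prune
  N6 x:[-15,-7] y:[37/3,56/3] z:[15,24] -> miss, prune

Visited [0, 1, 7, 8, 9, 3, 12, 10, 2, 5, 6]. Tests: 11 box, 1 leaf. Nearest: P1.

== RESULT ==
11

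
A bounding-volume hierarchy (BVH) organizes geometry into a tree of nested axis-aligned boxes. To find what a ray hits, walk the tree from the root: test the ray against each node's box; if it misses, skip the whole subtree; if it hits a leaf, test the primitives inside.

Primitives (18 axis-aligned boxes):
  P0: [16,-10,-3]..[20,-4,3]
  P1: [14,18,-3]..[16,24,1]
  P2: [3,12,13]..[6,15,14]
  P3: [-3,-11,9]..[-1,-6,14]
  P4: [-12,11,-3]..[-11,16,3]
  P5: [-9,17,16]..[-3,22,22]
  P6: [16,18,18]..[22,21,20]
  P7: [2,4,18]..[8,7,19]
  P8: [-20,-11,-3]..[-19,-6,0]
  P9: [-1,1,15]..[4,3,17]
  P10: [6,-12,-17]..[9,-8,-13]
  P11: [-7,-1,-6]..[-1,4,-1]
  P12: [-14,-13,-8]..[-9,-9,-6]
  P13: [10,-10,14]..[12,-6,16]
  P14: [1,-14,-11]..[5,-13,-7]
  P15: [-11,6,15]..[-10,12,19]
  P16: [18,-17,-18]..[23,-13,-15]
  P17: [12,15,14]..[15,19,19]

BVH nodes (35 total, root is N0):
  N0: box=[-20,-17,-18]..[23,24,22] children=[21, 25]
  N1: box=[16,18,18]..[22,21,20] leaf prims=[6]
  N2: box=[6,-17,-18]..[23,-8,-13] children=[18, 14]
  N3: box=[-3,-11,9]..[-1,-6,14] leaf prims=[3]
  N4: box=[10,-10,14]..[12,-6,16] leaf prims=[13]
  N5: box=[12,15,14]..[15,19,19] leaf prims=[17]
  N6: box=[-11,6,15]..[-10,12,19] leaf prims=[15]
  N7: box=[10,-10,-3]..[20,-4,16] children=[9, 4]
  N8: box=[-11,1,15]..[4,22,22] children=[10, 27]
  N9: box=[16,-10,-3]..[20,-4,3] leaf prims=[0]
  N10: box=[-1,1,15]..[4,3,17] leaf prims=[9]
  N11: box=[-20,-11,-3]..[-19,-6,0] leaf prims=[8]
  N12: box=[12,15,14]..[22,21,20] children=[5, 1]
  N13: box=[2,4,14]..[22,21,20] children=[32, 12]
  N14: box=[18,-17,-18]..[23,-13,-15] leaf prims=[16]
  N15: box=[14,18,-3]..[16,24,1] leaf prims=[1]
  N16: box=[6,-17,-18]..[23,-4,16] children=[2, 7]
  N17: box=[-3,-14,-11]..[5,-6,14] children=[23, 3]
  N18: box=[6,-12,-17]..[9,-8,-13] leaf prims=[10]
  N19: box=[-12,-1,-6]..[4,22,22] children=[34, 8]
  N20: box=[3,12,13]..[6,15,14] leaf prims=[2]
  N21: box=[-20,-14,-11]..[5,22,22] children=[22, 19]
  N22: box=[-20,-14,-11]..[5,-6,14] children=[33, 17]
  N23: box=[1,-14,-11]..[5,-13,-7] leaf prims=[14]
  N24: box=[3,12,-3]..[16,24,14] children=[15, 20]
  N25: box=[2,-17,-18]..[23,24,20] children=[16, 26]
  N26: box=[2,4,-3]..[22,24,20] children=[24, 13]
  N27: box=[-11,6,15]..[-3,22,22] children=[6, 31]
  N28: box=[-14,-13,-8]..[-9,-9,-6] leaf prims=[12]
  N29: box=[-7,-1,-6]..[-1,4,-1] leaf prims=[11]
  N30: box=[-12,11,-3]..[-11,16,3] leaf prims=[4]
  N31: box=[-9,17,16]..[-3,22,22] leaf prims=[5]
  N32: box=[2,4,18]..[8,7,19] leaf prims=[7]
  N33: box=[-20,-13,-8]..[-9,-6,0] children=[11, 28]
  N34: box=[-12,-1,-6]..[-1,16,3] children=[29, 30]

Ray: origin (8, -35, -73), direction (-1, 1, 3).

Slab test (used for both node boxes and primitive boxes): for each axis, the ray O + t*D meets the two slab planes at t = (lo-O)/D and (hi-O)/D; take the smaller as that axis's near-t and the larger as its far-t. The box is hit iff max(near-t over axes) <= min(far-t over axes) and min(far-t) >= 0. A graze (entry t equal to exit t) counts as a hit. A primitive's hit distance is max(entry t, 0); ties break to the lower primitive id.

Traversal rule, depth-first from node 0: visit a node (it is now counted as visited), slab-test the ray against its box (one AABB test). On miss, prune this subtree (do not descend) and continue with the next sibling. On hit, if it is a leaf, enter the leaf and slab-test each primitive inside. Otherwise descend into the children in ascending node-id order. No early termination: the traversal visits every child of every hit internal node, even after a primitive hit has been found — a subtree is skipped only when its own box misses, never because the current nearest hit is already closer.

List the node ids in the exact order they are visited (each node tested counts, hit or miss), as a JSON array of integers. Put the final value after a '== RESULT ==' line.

Trace the traversal:
N0 x:[-15,28] y:[18,59] z:[55/3,95/3] -> hit [55/3,28], descend [21, 25]
  N21 x:[3,28] y:[21,57] z:[62/3,95/3] -> hit [21,28], descend [19, 22]
    N19 x:[4,20] y:[34,57] z:[67/3,95/3] -> miss, prune
    N22 x:[3,28] y:[21,29] z:[62/3,29] -> hit [21,28], descend [17, 33]
      N17 x:[3,11] y:[21,29] z:[62/3,29] -> miss, prune
      N33 x:[17,28] y:[22,29] z:[65/3,73/3] -> hit [22,73/3], descend [11, 28]
        N11 x:[27,28] y:[24,29] z:[70/3,73/3] -> miss, prune
        N28 x:[17,22] y:[22,26] z:[65/3,67/3] -> hit [22,22] leaf, test {P12@t=22}
  N25 x:[-15,6] y:[18,59] z:[55/3,31] -> miss, prune

9 AABB tests over nodes [0, 21, 19, 22, 17, 33, 11, 28, 25]; 1 leaf entered; closest P12.

== RESULT ==
[0, 21, 19, 22, 17, 33, 11, 28, 25]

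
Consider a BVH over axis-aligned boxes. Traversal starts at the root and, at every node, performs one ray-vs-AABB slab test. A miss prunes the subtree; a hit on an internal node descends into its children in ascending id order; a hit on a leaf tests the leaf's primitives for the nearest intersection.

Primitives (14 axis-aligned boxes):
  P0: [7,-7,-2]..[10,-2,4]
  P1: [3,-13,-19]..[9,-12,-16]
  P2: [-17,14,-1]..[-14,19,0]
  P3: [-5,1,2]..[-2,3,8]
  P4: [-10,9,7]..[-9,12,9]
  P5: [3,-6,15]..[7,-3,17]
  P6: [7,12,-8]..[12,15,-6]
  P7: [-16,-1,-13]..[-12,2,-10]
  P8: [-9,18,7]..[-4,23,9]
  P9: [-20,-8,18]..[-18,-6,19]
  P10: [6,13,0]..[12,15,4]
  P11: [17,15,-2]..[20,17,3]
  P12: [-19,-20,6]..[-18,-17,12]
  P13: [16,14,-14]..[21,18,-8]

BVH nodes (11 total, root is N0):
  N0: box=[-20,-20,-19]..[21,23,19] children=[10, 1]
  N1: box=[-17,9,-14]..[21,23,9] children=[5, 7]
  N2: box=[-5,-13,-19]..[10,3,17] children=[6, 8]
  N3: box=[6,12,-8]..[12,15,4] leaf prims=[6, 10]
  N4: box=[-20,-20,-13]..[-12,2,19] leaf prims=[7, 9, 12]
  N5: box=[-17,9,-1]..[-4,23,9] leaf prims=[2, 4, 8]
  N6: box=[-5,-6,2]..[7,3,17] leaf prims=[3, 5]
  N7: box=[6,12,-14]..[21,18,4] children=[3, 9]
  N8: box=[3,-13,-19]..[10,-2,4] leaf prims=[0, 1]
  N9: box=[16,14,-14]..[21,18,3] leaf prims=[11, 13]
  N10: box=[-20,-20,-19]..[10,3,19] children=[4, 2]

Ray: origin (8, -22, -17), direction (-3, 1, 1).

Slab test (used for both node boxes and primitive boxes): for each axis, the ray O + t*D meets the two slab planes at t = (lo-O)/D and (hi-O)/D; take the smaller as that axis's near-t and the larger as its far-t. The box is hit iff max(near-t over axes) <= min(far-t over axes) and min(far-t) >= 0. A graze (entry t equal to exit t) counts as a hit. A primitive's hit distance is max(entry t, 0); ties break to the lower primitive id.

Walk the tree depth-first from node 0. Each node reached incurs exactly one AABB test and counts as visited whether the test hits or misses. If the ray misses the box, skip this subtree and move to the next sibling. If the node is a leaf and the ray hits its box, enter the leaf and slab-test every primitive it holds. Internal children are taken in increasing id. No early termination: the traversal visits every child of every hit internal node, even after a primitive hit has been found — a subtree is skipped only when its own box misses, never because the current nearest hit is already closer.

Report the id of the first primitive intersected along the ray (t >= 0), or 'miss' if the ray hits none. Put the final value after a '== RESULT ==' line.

Traverse from the root:
N0 x:[-13/3,28/3] y:[2,45] z:[-2,36] -> hit [2,28/3], descend [1, 10]
  N1 x:[-13/3,25/3] y:[31,45] z:[3,26] -> miss, prune
  N10 x:[-2/3,28/3] y:[2,25] z:[-2,36] -> hit [2,28/3], descend [2, 4]
    N2 x:[-2/3,13/3] y:[9,25] z:[-2,34] -> miss, prune
    N4 x:[20/3,28/3] y:[2,24] z:[4,36] -> hit [20/3,28/3] leaf, test {P7(miss), P9(miss), P12(miss)}

5 AABB tests over nodes [0, 1, 10, 2, 4]; 1 leaf entered; closest miss.

== RESULT ==
miss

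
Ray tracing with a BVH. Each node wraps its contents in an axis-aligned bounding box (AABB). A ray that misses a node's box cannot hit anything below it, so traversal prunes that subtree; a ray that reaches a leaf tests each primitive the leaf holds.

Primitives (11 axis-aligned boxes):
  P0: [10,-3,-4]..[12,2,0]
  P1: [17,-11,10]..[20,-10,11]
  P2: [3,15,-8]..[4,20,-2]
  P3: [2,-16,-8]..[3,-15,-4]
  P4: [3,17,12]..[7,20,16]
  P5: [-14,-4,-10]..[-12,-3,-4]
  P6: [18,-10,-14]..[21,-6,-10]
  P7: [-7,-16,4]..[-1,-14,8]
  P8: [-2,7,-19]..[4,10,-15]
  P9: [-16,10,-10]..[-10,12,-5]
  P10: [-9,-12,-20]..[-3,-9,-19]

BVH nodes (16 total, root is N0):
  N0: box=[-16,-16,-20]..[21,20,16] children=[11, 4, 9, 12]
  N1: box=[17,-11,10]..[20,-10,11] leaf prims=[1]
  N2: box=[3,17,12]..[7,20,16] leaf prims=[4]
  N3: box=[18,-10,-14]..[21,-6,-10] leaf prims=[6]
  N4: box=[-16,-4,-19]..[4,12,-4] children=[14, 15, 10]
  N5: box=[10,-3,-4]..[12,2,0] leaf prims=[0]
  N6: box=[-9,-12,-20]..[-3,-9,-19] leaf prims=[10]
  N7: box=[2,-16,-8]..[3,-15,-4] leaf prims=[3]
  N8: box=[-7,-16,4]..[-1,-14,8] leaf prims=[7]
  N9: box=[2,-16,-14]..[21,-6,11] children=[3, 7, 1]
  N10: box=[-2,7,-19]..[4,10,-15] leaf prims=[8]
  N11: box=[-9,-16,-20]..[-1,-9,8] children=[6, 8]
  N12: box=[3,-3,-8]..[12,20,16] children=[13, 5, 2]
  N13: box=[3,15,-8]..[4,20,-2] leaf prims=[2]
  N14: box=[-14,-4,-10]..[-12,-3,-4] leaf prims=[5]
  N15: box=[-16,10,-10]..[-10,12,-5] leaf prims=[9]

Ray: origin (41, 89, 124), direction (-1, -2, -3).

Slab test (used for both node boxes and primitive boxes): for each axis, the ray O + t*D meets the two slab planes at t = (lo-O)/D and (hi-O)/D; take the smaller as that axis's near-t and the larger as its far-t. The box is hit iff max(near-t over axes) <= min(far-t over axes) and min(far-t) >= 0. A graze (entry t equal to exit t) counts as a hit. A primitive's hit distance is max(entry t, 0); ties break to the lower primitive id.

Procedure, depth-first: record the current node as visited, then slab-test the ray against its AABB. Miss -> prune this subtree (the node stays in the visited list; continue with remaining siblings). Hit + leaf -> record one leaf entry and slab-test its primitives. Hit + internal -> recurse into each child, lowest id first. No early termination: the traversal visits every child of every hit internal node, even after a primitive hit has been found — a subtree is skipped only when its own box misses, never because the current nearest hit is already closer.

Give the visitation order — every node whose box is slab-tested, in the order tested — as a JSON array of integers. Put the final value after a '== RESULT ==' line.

Traverse from the root:
N0 x:[20,57] y:[69/2,105/2] z:[36,48] -> hit [36,48], descend [4, 9, 11, 12]
  N4 x:[37,57] y:[77/2,93/2] z:[128/3,143/3] -> hit [128/3,93/2], descend [10, 14, 15]
    N10 x:[37,43] y:[79/2,41] z:[139/3,143/3] -> miss, prune
    N14 x:[53,55] y:[46,93/2] z:[128/3,134/3] -> miss, prune
    N15 x:[51,57] y:[77/2,79/2] z:[43,134/3] -> miss, prune
  N9 x:[20,39] y:[95/2,105/2] z:[113/3,46] -> miss, prune
  N11 x:[42,50] y:[49,105/2] z:[116/3,48] -> miss, prune
  N12 x:[29,38] y:[69/2,46] z:[36,44] -> hit [36,38], descend [2, 5, 13]
    N2 x:[34,38] y:[69/2,36] z:[36,112/3] -> hit [36,36] leaf, test {P4@t=36}
    N5 x:[29,31] y:[87/2,46] z:[124/3,128/3] -> miss, prune
    N13 x:[37,38] y:[69/2,37] z:[42,44] -> miss, prune

order=[0, 4, 10, 14, 15, 9, 11, 12, 2, 5, 13]  |boxes|=11  |leaves|=1  hit=P4

== RESULT ==
[0, 4, 10, 14, 15, 9, 11, 12, 2, 5, 13]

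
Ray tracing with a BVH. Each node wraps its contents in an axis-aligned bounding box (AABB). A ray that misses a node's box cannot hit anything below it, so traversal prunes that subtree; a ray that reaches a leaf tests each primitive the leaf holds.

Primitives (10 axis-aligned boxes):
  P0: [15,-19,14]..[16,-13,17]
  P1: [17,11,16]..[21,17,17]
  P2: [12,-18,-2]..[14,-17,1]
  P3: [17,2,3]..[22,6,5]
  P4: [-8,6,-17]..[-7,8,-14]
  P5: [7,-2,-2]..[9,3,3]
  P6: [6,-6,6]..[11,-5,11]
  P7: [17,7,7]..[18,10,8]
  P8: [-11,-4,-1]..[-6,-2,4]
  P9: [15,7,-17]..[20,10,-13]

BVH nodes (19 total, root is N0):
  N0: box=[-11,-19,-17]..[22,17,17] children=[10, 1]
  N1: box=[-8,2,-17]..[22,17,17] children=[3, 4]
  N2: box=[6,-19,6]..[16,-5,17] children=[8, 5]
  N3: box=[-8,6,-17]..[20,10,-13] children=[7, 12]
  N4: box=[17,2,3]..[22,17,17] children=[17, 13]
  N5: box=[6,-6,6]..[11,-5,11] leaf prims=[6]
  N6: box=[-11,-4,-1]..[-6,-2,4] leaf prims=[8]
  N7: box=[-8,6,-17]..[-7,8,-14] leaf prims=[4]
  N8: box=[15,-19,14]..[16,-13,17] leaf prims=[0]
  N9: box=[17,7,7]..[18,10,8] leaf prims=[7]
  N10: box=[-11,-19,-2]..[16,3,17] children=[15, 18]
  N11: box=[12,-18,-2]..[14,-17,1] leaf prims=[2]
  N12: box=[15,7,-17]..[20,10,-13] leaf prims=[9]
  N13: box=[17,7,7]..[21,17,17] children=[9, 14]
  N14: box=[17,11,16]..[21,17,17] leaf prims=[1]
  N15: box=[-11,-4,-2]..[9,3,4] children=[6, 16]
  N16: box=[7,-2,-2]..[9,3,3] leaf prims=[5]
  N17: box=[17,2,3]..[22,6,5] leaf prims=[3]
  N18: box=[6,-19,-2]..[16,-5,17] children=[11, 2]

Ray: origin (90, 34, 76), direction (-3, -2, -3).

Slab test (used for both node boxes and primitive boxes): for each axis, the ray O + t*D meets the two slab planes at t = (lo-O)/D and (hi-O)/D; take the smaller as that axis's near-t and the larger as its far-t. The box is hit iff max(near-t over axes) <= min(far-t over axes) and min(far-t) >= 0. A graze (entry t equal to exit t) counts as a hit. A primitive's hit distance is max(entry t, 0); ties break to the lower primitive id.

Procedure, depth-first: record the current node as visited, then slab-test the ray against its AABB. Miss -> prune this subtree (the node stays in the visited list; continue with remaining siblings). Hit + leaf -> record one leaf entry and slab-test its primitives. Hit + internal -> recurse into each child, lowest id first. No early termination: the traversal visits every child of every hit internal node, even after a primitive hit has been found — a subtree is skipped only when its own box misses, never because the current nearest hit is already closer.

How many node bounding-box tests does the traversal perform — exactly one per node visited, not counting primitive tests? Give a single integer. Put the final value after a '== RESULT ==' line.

Trace the traversal:
N0 x:[68/3,101/3] y:[17/2,53/2] z:[59/3,31] -> hit [68/3,53/2], descend [1, 10]
  N1 x:[68/3,98/3] y:[17/2,16] z:[59/3,31] -> miss, prune
  N10 x:[74/3,101/3] y:[31/2,53/2] z:[59/3,26] -> hit [74/3,26], descend [15, 18]
    N15 x:[27,101/3] y:[31/2,19] z:[24,26] -> miss, prune
    N18 x:[74/3,28] y:[39/2,53/2] z:[59/3,26] -> hit [74/3,26], descend [2, 11]
      N2 x:[74/3,28] y:[39/2,53/2] z:[59/3,70/3] -> miss, prune
      N11 x:[76/3,26] y:[51/2,26] z:[25,26] -> hit [51/2,26] leaf, test {P2@t=51/2}

7 AABB tests over nodes [0, 1, 10, 15, 18, 2, 11]; 1 leaf entered; closest P2.

== RESULT ==
7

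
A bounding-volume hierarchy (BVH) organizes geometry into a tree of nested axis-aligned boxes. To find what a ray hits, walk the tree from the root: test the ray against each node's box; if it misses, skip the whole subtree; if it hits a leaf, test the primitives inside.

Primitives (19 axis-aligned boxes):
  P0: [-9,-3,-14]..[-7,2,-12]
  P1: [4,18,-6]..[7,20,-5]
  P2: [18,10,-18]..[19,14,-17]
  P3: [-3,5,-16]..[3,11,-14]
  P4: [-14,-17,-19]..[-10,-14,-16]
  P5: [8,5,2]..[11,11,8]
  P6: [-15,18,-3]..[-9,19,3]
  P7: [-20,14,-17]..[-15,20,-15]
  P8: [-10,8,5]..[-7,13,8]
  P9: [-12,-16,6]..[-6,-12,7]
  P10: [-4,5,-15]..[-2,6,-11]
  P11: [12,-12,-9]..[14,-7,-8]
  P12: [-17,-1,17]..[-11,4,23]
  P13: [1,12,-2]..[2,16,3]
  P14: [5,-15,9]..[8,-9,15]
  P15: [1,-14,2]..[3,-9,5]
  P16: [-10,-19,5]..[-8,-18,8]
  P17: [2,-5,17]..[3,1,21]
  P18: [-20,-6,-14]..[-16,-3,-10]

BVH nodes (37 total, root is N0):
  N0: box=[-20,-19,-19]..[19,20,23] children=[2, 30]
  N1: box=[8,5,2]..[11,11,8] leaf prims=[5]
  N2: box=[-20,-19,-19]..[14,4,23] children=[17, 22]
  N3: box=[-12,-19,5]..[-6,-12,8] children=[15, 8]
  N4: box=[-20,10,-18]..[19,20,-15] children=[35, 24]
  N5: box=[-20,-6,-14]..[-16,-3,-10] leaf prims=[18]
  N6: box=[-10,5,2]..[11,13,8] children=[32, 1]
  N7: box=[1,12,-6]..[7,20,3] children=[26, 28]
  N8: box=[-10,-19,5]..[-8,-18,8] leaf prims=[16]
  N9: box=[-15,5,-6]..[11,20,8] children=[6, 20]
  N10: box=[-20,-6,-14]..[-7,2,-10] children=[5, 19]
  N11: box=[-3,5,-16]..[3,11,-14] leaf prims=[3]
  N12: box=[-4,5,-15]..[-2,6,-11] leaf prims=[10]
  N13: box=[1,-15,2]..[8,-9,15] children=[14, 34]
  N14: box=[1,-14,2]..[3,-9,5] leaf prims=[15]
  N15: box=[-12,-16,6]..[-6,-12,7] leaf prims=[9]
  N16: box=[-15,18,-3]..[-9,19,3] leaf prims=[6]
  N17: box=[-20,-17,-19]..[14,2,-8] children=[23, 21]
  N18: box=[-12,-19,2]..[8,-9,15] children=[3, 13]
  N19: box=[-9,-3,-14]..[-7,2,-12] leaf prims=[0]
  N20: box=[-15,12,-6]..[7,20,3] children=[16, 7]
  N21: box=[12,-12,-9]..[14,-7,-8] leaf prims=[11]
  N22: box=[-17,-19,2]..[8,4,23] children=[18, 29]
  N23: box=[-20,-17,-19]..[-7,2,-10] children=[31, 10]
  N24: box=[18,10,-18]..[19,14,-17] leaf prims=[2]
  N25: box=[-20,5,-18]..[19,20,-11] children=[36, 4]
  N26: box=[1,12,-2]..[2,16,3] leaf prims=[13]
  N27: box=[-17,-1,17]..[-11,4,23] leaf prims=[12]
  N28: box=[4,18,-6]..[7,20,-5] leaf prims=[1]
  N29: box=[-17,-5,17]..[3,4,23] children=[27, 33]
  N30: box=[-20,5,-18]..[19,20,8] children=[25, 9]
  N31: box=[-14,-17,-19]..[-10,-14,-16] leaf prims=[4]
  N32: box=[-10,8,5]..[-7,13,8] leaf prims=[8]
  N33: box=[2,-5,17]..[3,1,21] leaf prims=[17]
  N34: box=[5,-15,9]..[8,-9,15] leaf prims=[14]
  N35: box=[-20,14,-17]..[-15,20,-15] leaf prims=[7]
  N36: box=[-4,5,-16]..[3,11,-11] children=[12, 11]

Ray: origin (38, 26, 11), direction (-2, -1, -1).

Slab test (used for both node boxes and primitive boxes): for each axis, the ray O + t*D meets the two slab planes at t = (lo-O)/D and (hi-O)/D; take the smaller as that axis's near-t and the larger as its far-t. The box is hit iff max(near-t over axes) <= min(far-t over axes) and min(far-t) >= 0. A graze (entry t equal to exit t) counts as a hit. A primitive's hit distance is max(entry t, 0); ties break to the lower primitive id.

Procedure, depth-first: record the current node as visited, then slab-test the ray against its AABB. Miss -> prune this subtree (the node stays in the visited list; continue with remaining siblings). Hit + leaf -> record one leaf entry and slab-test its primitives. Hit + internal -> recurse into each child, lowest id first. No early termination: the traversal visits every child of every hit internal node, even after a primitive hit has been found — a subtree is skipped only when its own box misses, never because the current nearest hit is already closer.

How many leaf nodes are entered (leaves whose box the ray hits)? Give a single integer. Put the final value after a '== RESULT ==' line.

Walk:
N0 x:[19/2,29] y:[6,45] z:[-12,30] -> hit [19/2,29], descend [2, 30]
  N2 x:[12,29] y:[22,45] z:[-12,30] -> hit [22,29], descend [17, 22]
    N17 x:[12,29] y:[24,43] z:[19,30] -> hit [24,29], descend [21, 23]
      N21 x:[12,13] y:[33,38] z:[19,20] -> miss, prune
      N23 x:[45/2,29] y:[24,43] z:[21,30] -> hit [24,29], descend [10, 31]
        N10 x:[45/2,29] y:[24,32] z:[21,25] -> hit [24,25], descend [5, 19]
          N5 x:[27,29] y:[29,32] z:[21,25] -> miss, prune
          N19 x:[45/2,47/2] y:[24,29] z:[23,25] -> miss, prune
        N31 x:[24,26] y:[40,43] z:[27,30] -> miss, prune
    N22 x:[15,55/2] y:[22,45] z:[-12,9] -> miss, prune
  N30 x:[19/2,29] y:[6,21] z:[3,29] -> hit [19/2,21], descend [9, 25]
    N9 x:[27/2,53/2] y:[6,21] z:[3,17] -> hit [27/2,17], descend [6, 20]
      N6 x:[27/2,24] y:[13,21] z:[3,9] -> miss, prune
      N20 x:[31/2,53/2] y:[6,14] z:[8,17] -> miss, prune
    N25 x:[19/2,29] y:[6,21] z:[22,29] -> miss, prune

Visited [0, 2, 17, 21, 23, 10, 5, 19, 31, 22, 30, 9, 6, 20, 25]. Tests: 15 box, 0 leaf. Nearest: miss.

== RESULT ==
0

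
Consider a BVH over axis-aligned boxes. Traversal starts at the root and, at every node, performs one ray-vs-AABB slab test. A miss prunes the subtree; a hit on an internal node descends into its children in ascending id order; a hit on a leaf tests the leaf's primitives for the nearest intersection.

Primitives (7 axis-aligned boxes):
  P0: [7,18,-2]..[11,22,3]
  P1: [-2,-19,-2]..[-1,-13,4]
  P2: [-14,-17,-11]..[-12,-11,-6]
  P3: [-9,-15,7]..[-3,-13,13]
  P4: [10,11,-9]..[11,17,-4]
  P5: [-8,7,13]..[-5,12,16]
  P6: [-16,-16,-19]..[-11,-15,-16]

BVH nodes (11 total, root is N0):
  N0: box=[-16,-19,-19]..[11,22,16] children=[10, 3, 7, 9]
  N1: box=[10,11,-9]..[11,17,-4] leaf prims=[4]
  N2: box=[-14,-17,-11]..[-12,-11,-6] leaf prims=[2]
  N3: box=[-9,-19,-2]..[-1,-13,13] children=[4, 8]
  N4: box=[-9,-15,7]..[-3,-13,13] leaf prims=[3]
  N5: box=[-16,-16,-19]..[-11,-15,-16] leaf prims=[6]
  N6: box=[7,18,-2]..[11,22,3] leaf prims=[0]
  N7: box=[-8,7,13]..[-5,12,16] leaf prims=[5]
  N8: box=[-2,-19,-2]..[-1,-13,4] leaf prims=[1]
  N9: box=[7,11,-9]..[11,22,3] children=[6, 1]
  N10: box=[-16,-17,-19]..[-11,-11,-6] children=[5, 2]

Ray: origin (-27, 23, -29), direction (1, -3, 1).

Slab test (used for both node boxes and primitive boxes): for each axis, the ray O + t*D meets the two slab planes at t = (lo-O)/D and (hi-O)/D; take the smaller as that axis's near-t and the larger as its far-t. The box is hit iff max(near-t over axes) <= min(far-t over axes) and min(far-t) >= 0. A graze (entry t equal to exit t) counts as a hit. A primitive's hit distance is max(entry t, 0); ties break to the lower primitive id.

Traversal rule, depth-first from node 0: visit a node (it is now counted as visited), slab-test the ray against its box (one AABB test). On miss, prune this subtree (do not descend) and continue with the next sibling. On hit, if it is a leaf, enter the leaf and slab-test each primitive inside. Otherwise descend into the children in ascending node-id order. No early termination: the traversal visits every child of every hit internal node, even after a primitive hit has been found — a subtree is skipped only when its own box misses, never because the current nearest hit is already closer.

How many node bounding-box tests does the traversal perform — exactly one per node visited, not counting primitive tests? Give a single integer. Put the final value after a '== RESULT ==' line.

Walk:
N0 x:[11,38] y:[1/3,14] z:[10,45] -> hit [11,14], descend [3, 7, 9, 10]
  N3 x:[18,26] y:[12,14] z:[27,42] -> miss, prune
  N7 x:[19,22] y:[11/3,16/3] z:[42,45] -> miss, prune
  N9 x:[34,38] y:[1/3,4] z:[20,32] -> miss, prune
  N10 x:[11,16] y:[34/3,40/3] z:[10,23] -> hit [34/3,40/3], descend [2, 5]
    N2 x:[13,15] y:[34/3,40/3] z:[18,23] -> miss, prune
    N5 x:[11,16] y:[38/3,13] z:[10,13] -> hit [38/3,13] leaf, test {P6@t=38/3}

Visited [0, 3, 7, 9, 10, 2, 5]. Tests: 7 box, 1 leaf. Nearest: P6.

== RESULT ==
7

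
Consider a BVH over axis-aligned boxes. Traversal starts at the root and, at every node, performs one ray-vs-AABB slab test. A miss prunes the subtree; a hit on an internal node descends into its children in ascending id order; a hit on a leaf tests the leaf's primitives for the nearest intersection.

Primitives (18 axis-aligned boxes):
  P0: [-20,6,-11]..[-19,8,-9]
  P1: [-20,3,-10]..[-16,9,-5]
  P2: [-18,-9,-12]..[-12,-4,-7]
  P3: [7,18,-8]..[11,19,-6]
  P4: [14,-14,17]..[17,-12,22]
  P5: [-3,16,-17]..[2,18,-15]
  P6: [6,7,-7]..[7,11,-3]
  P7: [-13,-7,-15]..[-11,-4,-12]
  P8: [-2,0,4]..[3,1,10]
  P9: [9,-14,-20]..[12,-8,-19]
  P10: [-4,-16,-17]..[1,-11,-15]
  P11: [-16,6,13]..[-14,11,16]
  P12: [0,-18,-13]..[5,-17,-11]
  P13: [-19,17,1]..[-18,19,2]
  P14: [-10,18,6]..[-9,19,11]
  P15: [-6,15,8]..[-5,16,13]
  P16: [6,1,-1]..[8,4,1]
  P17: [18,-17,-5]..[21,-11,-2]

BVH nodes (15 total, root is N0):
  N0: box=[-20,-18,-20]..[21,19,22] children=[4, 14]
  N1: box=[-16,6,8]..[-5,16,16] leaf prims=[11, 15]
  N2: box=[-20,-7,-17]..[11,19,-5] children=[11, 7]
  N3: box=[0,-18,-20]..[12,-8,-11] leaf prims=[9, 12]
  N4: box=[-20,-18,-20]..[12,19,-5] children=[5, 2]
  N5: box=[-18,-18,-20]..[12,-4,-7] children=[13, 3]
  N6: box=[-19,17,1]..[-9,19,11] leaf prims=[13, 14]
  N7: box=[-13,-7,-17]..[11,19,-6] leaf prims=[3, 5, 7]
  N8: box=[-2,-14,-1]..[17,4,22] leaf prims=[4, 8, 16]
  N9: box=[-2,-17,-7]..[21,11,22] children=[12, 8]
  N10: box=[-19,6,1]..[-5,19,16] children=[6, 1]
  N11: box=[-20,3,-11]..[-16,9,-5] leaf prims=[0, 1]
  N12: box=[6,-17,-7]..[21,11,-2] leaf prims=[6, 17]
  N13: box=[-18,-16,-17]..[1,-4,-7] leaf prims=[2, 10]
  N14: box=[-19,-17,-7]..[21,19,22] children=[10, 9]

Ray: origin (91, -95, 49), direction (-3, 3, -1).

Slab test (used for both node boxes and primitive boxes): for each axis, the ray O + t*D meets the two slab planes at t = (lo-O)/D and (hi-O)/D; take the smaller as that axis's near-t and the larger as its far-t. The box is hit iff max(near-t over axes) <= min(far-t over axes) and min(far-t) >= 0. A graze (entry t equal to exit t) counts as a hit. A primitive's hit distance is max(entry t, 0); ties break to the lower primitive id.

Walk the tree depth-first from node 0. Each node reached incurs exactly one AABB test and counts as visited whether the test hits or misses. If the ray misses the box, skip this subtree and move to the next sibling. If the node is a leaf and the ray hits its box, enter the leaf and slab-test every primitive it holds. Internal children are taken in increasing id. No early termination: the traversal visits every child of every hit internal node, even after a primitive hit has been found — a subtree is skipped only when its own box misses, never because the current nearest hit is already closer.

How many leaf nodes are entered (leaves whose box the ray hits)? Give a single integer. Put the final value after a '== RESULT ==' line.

Traverse from the root:
N0 x:[70/3,37] y:[77/3,38] z:[27,69] -> hit [27,37], descend [4, 14]
  N4 x:[79/3,37] y:[77/3,38] z:[54,69] -> miss, prune
  N14 x:[70/3,110/3] y:[26,38] z:[27,56] -> hit [27,110/3], descend [9, 10]
    N9 x:[70/3,31] y:[26,106/3] z:[27,56] -> hit [27,31], descend [8, 12]
      N8 x:[74/3,31] y:[27,33] z:[27,50] -> hit [27,31] leaf, test {P4(miss), P8(miss), P16(miss)}
      N12 x:[70/3,85/3] y:[26,106/3] z:[51,56] -> miss, prune
    N10 x:[32,110/3] y:[101/3,38] z:[33,48] -> hit [101/3,110/3], descend [1, 6]
      N1 x:[32,107/3] y:[101/3,37] z:[33,41] -> hit [101/3,107/3] leaf, test {P11@t=35, P15(miss)}
      N6 x:[100/3,110/3] y:[112/3,38] z:[38,48] -> miss, prune

order=[0, 4, 14, 9, 8, 12, 10, 1, 6]  |boxes|=9  |leaves|=2  hit=P11

== RESULT ==
2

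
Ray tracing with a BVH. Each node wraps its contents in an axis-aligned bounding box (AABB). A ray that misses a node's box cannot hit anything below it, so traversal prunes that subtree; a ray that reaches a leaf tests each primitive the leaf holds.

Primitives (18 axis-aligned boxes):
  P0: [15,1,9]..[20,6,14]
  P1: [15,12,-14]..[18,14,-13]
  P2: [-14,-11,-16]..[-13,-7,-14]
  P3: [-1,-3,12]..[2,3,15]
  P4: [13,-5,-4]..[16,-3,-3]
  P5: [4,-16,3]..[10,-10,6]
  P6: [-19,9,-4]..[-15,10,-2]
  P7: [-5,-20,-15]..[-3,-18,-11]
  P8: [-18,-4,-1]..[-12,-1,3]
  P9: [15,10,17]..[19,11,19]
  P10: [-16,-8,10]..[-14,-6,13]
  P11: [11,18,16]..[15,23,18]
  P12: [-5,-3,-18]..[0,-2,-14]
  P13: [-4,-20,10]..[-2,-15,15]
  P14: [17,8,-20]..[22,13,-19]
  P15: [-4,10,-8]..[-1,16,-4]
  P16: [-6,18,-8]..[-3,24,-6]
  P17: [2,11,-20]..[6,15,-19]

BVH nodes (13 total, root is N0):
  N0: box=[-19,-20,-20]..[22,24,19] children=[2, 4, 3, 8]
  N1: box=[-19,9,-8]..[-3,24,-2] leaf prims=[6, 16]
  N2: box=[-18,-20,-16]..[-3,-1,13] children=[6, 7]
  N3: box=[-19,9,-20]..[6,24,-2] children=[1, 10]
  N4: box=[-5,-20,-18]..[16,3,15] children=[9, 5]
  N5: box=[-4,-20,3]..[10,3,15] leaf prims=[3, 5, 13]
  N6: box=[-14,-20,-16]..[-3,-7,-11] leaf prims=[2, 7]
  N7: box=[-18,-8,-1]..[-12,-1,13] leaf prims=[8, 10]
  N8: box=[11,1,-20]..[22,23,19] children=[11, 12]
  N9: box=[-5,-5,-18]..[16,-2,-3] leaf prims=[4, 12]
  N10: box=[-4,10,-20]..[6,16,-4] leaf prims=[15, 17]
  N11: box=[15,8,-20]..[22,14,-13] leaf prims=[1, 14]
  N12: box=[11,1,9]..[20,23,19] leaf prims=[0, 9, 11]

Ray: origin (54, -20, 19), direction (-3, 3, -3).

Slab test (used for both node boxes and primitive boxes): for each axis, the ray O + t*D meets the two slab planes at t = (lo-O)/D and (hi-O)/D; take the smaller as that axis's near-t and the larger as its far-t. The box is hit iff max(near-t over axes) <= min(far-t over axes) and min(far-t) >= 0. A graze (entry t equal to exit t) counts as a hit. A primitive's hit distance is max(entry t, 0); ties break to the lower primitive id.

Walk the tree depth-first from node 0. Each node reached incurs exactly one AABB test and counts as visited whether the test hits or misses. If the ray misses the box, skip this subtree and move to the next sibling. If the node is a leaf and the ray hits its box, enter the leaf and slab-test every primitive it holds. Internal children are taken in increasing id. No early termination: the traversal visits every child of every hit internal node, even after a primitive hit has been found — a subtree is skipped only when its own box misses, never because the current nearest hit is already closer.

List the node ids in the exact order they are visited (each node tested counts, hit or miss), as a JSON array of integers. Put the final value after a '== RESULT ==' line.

Walk:
N0 x:[32/3,73/3] y:[0,44/3] z:[0,13] -> hit [32/3,13], descend [2, 3, 4, 8]
  N2 x:[19,24] y:[0,19/3] z:[2,35/3] -> miss, prune
  N3 x:[16,73/3] y:[29/3,44/3] z:[7,13] -> miss, prune
  N4 x:[38/3,59/3] y:[0,23/3] z:[4/3,37/3] -> miss, prune
  N8 x:[32/3,43/3] y:[7,43/3] z:[0,13] -> hit [32/3,13], descend [11, 12]
    N11 x:[32/3,13] y:[28/3,34/3] z:[32/3,13] -> hit [32/3,34/3] leaf, test {P1(miss), P14(miss)}
    N12 x:[34/3,43/3] y:[7,43/3] z:[0,10/3] -> miss, prune

order=[0, 2, 3, 4, 8, 11, 12]  |boxes|=7  |leaves|=1  hit=miss

== RESULT ==
[0, 2, 3, 4, 8, 11, 12]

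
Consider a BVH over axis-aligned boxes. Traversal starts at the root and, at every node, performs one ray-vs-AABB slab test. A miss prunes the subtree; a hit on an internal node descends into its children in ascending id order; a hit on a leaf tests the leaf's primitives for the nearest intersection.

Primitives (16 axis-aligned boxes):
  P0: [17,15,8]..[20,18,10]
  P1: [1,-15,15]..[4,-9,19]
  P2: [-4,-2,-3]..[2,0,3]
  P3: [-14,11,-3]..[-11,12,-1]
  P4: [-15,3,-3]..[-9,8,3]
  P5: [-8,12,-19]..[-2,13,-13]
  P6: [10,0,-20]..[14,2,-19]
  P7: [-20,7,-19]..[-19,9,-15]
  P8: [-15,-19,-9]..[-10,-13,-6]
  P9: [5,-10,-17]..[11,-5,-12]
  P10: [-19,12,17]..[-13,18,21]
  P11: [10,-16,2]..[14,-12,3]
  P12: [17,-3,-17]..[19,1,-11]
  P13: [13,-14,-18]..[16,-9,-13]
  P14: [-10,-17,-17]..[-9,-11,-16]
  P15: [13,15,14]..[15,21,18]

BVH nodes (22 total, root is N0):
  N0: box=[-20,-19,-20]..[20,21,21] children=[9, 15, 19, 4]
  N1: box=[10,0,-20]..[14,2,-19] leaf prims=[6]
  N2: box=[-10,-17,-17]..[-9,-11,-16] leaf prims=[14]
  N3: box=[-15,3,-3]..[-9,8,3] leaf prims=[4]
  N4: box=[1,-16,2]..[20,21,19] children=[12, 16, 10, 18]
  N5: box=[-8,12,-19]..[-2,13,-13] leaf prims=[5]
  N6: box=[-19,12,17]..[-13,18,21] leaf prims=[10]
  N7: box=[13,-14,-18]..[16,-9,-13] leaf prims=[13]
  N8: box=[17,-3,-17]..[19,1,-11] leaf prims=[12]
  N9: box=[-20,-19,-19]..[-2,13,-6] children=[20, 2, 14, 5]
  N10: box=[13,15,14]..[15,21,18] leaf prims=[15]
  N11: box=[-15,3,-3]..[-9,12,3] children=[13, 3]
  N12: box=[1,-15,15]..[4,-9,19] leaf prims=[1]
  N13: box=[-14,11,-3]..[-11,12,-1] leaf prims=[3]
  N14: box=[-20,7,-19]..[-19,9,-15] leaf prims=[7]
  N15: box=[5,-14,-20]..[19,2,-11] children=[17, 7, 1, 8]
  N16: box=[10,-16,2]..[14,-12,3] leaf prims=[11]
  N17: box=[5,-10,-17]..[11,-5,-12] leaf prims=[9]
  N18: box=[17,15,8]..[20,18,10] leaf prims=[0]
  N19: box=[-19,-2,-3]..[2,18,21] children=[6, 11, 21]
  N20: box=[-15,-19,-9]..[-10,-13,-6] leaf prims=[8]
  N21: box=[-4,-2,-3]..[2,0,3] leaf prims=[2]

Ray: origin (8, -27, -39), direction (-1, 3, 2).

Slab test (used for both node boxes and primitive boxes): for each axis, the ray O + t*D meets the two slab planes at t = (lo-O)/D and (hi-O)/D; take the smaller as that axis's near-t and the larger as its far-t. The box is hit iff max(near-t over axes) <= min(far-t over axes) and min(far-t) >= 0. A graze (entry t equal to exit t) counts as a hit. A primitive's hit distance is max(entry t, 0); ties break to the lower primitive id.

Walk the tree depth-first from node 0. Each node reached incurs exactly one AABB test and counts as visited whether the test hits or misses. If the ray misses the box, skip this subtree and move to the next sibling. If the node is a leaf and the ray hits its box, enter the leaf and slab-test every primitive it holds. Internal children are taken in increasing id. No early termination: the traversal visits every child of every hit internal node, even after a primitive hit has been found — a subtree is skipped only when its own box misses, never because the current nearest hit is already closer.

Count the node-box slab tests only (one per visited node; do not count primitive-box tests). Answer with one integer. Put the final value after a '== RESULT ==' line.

Traverse from the root:
N0 x:[-12,28] y:[8/3,16] z:[19/2,30] -> hit [19/2,16], descend [4, 9, 15, 19]
  N4 x:[-12,7] y:[11/3,16] z:[41/2,29] -> miss, prune
  N9 x:[10,28] y:[8/3,40/3] z:[10,33/2] -> hit [10,40/3], descend [2, 5, 14, 20]
    N2 x:[17,18] y:[10/3,16/3] z:[11,23/2] -> miss, prune
    N5 x:[10,16] y:[13,40/3] z:[10,13] -> hit [13,13] leaf, test {P5@t=13}
    N14 x:[27,28] y:[34/3,12] z:[10,12] -> miss, prune
    N20 x:[18,23] y:[8/3,14/3] z:[15,33/2] -> miss, prune
  N15 x:[-11,3] y:[13/3,29/3] z:[19/2,14] -> miss, prune
  N19 x:[6,27] y:[25/3,15] z:[18,30] -> miss, prune

Summary -> nodes [0, 4, 9, 2, 5, 14, 20, 15, 19]; box-tests=9; leaf-entries=1; first=P5

== RESULT ==
9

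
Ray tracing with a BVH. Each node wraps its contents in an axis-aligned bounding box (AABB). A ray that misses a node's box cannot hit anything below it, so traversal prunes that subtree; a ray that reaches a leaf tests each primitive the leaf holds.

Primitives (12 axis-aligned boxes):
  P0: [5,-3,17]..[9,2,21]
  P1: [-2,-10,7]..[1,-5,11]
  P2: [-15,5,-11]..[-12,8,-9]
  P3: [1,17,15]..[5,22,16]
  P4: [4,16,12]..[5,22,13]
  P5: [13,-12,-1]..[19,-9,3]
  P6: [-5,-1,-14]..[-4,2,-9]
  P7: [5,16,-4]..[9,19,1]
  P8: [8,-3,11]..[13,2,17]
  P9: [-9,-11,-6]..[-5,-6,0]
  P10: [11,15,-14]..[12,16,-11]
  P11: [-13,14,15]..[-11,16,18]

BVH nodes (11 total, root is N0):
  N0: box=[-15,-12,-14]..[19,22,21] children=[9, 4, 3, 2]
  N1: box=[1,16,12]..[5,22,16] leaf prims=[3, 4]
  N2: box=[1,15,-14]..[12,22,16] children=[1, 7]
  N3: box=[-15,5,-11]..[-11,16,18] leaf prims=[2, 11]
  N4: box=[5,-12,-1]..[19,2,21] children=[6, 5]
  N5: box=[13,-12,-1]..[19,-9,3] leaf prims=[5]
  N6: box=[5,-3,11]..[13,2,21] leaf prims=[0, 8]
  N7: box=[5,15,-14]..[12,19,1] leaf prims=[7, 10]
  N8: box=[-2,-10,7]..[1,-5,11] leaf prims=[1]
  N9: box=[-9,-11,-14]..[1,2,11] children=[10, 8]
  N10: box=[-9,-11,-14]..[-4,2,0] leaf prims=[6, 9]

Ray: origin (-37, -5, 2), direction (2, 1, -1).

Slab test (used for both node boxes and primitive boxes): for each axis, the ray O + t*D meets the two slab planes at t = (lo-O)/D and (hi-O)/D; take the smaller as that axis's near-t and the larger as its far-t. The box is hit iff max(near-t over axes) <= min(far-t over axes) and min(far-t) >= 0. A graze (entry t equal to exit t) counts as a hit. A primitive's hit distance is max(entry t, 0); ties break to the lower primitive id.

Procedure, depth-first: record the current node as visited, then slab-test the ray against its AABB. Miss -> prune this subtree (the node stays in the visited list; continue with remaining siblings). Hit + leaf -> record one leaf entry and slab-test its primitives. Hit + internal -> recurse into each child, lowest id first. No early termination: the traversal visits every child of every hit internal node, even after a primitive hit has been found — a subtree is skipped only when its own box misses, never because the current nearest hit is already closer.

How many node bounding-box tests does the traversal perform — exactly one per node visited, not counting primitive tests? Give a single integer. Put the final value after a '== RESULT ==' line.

Walk:
N0 x:[11,28] y:[-7,27] z:[-19,16] -> hit [11,16], descend [2, 3, 4, 9]
  N2 x:[19,49/2] y:[20,27] z:[-14,16] -> miss, prune
  N3 x:[11,13] y:[10,21] z:[-16,13] -> hit [11,13] leaf, test {P2@t=11, P11(miss)}
  N4 x:[21,28] y:[-7,7] z:[-19,3] -> miss, prune
  N9 x:[14,19] y:[-6,7] z:[-9,16] -> miss, prune

Visited [0, 2, 3, 4, 9]. Tests: 5 box, 1 leaf. Nearest: P2.

== RESULT ==
5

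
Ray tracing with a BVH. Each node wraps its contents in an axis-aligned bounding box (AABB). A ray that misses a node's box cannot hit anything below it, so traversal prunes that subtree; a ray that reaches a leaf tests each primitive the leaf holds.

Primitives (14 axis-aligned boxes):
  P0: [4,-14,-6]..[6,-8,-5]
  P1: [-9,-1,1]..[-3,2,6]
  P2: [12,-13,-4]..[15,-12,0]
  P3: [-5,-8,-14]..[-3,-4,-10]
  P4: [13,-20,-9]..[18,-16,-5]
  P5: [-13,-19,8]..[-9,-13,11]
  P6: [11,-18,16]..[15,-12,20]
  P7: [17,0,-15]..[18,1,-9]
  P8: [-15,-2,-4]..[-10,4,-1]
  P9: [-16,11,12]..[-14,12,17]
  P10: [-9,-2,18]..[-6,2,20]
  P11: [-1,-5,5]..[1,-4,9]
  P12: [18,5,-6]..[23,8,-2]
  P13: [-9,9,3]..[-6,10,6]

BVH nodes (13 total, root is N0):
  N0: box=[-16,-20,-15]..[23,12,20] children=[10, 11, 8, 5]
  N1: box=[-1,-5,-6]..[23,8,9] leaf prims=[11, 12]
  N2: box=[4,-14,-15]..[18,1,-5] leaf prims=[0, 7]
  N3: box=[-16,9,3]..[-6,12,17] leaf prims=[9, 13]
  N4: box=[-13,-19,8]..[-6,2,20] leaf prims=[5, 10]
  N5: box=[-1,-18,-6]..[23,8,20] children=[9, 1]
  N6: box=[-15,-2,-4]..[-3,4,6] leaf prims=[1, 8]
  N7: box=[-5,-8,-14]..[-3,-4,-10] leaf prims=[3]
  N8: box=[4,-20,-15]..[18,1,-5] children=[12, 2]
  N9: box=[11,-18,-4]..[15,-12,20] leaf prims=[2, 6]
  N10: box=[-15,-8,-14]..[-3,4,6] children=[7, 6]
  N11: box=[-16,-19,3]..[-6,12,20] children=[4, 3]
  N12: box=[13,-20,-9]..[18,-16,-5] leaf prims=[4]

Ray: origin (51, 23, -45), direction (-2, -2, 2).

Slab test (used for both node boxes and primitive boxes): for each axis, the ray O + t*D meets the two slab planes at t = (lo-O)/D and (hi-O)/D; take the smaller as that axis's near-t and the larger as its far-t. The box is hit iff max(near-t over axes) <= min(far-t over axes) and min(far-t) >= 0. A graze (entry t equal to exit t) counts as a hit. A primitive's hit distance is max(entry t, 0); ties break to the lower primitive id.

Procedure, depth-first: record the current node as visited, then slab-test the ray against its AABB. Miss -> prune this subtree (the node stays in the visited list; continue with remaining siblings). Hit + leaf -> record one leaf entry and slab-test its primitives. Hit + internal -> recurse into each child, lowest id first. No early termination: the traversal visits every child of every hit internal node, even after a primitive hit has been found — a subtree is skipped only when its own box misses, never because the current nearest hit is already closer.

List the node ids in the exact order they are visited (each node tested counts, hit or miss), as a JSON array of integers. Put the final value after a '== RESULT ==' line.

Walk:
N0 x:[14,67/2] y:[11/2,43/2] z:[15,65/2] -> hit [15,43/2], descend [5, 8, 10, 11]
  N5 x:[14,26] y:[15/2,41/2] z:[39/2,65/2] -> hit [39/2,41/2], descend [1, 9]
    N1 x:[14,26] y:[15/2,14] z:[39/2,27] -> miss, prune
    N9 x:[18,20] y:[35/2,41/2] z:[41/2,65/2] -> miss, prune
  N8 x:[33/2,47/2] y:[11,43/2] z:[15,20] -> hit [33/2,20], descend [2, 12]
    N2 x:[33/2,47/2] y:[11,37/2] z:[15,20] -> hit [33/2,37/2] leaf, test {P0(miss), P7(miss)}
    N12 x:[33/2,19] y:[39/2,43/2] z:[18,20] -> miss, prune
  N10 x:[27,33] y:[19/2,31/2] z:[31/2,51/2] -> miss, prune
  N11 x:[57/2,67/2] y:[11/2,21] z:[24,65/2] -> miss, prune

9 AABB tests over nodes [0, 5, 1, 9, 8, 2, 12, 10, 11]; 1 leaf entered; closest miss.

== RESULT ==
[0, 5, 1, 9, 8, 2, 12, 10, 11]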